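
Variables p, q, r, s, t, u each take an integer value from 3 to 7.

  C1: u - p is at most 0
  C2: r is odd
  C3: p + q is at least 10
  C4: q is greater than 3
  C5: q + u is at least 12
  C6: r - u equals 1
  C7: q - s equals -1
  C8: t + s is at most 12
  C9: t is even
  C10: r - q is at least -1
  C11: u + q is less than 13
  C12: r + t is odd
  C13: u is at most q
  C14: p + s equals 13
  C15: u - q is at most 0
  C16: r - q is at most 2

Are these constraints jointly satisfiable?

Satisfiable

Try p = 6, q = 6, r = 7, s = 7, t = 4, u = 6.
Check constraint 1: u - p = 0; constraint 3: p + q = 12; constraint 5: q + u = 12. The remaining constraints are straightforward to verify.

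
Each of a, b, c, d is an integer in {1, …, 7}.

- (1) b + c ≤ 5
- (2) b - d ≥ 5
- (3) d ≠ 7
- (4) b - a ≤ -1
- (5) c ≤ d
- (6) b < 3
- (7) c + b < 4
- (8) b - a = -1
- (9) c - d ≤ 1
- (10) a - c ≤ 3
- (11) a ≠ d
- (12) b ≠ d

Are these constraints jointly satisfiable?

Constraints 2, 4, 9, and 10 give a − b ≥ 1, b − d ≥ 5, d − c ≥ -1, c − a ≥ -3.
Adding all 4 inequalities: the left sides telescope to 0, and the right sides sum to 1 + 5 + (-1) + (-3) = 2. So 0 ≥ 2, which is false.

Unsatisfiable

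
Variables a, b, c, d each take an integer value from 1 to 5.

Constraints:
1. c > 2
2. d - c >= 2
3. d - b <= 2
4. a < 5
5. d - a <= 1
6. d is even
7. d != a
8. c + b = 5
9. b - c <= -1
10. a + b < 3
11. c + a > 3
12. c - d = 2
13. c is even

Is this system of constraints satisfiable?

Unsatisfiable

Constraints 2, 3, and 9 give b − d ≥ -2, d − c ≥ 2, c − b ≥ 1.
Adding all 3 inequalities: the left sides telescope to 0, and the right sides sum to (-2) + 2 + 1 = 1. So 0 ≥ 1, which is false.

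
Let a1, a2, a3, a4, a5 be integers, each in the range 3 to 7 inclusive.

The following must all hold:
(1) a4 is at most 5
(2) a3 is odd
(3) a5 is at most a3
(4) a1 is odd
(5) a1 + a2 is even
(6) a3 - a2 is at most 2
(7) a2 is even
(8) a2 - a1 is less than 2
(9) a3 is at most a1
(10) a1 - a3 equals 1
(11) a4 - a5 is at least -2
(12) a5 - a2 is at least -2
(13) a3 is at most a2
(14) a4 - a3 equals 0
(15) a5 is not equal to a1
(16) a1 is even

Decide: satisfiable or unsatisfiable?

Unsatisfiable

Constraint 4 makes a1 odd and constraint 7 makes a2 even, so a1 + a2 must be odd. Constraint 5 says a1 + a2 is even — contradiction.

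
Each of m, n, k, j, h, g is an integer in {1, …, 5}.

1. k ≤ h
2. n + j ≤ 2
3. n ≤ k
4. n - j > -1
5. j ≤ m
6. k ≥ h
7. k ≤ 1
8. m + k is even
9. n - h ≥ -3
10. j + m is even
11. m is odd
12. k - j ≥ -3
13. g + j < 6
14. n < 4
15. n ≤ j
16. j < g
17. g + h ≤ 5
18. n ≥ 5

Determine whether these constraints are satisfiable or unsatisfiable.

From constraints 3 and 18: k ≥ n and n ≥ 5, so k ≥ 5. From constraint 7: k ≤ 1. But 1 < 5, so no value of k works.

Unsatisfiable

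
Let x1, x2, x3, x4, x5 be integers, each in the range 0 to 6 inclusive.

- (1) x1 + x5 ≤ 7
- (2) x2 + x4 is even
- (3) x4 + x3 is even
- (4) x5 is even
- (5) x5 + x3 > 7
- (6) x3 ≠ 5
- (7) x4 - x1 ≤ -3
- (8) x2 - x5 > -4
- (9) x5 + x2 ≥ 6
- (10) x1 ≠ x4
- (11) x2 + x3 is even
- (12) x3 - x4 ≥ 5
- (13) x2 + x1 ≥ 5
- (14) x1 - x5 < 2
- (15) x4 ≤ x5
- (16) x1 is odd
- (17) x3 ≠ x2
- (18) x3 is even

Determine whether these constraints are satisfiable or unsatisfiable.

Satisfiable

Take x1 = 3, x2 = 2, x3 = 6, x4 = 0, x5 = 4. Then constraint 1: x1 + x5 = 7; constraint 5: x5 + x3 = 10; constraint 7: x4 - x1 = -3, and every other listed constraint is also met.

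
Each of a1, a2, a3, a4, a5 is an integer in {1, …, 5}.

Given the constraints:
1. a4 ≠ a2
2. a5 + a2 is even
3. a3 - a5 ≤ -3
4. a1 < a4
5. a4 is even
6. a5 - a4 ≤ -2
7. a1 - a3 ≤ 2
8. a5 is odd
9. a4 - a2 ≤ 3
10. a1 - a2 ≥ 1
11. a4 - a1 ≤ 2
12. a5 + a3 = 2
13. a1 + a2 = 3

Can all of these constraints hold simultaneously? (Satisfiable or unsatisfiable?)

Constraints 3, 6, 7, 9, and 10 give a5 − a3 ≥ 3, a3 − a1 ≥ -2, a1 − a2 ≥ 1, a2 − a4 ≥ -3, a4 − a5 ≥ 2.
Adding all 5 inequalities: the left sides telescope to 0, and the right sides sum to 3 + (-2) + 1 + (-3) + 2 = 1. So 0 ≥ 1, which is false.

Unsatisfiable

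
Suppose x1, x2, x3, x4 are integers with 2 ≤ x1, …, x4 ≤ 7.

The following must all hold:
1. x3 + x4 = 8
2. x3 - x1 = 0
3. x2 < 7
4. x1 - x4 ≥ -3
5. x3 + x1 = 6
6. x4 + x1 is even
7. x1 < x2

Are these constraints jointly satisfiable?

Satisfiable

One satisfying assignment is x1 = 3, x2 = 5, x3 = 3, x4 = 5.
For the less obvious constraints — constraint 1: x3 + x4 = 8; constraint 2: x3 - x1 = 0 — and the others hold by inspection.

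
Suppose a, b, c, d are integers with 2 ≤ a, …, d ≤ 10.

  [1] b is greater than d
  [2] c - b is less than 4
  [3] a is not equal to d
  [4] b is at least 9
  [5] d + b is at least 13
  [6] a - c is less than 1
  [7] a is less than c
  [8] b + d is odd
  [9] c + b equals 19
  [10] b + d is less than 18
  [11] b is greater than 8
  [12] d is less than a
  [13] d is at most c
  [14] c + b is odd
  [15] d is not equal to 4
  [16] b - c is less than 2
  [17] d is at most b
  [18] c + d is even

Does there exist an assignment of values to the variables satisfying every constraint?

Try a = 9, b = 9, c = 10, d = 6.
Check constraint 2: c - b = 1; constraint 5: d + b = 15. The remaining constraints are straightforward to verify.

Satisfiable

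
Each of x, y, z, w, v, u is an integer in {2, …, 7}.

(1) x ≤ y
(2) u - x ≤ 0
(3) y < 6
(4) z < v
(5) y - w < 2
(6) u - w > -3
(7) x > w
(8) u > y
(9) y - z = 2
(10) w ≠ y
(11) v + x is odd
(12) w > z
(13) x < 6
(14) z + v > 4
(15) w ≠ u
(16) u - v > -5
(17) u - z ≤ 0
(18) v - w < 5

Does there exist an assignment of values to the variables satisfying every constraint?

Unsatisfiable

Constraints 1, 7, 8, 12, and 17 give x ≤ y, y < u, u ≤ z, z < w, w < x. Chaining: x ≤ y < u ≤ z < w < x, which forces x < x — impossible.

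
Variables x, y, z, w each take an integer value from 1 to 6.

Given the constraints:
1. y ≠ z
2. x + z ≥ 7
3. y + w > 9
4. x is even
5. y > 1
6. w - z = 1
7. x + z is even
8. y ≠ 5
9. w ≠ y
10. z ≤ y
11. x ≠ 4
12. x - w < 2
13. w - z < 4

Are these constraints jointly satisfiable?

Take x = 6, y = 6, z = 4, w = 5. Then constraint 2: x + z = 10; constraint 3: y + w = 11; constraint 6: w - z = 1, and every other listed constraint is also met.

Satisfiable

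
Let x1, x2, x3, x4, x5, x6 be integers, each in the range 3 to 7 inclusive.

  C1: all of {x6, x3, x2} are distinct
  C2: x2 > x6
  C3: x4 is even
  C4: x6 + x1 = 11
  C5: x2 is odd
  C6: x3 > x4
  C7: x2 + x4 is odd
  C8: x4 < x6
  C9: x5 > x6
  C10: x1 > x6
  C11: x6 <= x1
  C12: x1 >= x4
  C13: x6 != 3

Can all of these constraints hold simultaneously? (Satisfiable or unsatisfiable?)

Try x1 = 6, x2 = 7, x3 = 6, x4 = 4, x5 = 6, x6 = 5.
Check constraint 1: values 5, 6, 7 are distinct; constraint 3: x4 = 4 is even; constraint 4: x6 + x1 = 11. The remaining constraints are straightforward to verify.

Satisfiable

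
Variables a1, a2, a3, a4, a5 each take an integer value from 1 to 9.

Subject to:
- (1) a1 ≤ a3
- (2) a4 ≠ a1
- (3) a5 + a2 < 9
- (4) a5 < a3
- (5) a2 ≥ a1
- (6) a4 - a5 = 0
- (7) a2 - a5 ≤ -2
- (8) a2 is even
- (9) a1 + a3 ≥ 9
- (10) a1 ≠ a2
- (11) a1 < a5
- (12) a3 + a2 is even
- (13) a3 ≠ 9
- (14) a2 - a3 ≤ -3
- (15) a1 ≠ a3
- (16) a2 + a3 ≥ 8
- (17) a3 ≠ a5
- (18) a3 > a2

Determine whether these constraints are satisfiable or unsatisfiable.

Satisfiable

One satisfying assignment is a1 = 1, a2 = 2, a3 = 8, a4 = 4, a5 = 4.
For the less obvious constraints — constraint 3: a5 + a2 = 6; constraint 6: a4 - a5 = 0; constraint 7: a2 - a5 = -2 — and the others hold by inspection.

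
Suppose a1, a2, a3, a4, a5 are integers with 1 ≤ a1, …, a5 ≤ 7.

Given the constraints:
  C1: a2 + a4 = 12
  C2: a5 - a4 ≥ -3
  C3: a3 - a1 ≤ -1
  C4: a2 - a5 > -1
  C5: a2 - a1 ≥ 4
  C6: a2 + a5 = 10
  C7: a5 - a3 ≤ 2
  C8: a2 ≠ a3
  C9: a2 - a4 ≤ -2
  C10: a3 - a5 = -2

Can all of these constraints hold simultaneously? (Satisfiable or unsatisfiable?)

Unsatisfiable

Constraints 2, 3, 5, 7, and 9 give a2 − a1 ≥ 4, a1 − a3 ≥ 1, a3 − a5 ≥ -2, a5 − a4 ≥ -3, a4 − a2 ≥ 2.
Adding all 5 inequalities: the left sides telescope to 0, and the right sides sum to 4 + 1 + (-2) + (-3) + 2 = 2. So 0 ≥ 2, which is false.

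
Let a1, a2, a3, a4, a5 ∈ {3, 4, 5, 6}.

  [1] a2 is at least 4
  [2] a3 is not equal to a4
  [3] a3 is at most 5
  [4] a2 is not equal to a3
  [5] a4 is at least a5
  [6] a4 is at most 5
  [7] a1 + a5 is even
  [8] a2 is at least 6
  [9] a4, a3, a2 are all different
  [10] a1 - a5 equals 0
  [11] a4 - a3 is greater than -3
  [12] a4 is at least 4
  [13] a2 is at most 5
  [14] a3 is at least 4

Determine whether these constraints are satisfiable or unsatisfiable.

Constraints 1, 3, 6, 12, 13, and 14 confine each of a4, a3, a2 to the 2 values {4, 5}.
Constraint 9 requires all 3 of them to be distinct, but only 2 values are available — impossible by the pigeonhole principle.

Unsatisfiable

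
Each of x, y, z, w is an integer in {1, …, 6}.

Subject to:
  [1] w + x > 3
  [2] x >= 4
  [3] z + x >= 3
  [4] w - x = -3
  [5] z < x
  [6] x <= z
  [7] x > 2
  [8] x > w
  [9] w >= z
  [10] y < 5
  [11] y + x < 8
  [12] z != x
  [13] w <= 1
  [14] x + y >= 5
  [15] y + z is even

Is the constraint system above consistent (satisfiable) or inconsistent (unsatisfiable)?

From constraints 2 and 6: z ≥ x and x ≥ 4, so z ≥ 4. From constraints 9 and 13: z ≤ w and w ≤ 1, so z ≤ 1. But 1 < 4, so no value of z works.

Unsatisfiable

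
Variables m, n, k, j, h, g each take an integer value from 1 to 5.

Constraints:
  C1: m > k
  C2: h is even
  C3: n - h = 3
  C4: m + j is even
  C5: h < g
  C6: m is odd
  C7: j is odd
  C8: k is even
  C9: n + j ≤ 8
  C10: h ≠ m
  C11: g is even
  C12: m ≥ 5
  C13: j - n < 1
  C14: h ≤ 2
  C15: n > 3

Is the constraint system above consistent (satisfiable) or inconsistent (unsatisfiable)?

Satisfiable

The assignment m = 5, n = 5, k = 4, j = 3, h = 2, g = 4 works:
  constraint 3 holds since n - h = 3.
  constraint 9 holds since n + j = 8.
  constraint 13 holds since j - n = -2.
The rest check out directly.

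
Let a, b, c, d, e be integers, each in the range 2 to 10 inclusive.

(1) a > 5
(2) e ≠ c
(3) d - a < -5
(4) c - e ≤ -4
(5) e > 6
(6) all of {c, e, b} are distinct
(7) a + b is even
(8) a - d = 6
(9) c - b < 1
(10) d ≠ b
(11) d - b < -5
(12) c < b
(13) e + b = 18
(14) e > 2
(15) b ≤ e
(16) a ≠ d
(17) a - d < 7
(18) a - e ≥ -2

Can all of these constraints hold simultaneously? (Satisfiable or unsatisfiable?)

Setting (a, b, c, d, e) = (8, 8, 6, 2, 10) satisfies everything: constraint 3: d - a = -6; constraint 4: c - e = -4, and the others follow.

Satisfiable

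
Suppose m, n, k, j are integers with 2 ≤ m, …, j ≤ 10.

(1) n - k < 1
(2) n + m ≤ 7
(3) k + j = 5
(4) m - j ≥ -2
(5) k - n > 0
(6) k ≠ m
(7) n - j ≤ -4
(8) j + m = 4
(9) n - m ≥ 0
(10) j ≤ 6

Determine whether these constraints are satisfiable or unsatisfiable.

Constraints 4, 7, and 9 give m − j ≥ -2, j − n ≥ 4, n − m ≥ 0.
Adding all 3 inequalities: the left sides telescope to 0, and the right sides sum to (-2) + 4 + 0 = 2. So 0 ≥ 2, which is false.

Unsatisfiable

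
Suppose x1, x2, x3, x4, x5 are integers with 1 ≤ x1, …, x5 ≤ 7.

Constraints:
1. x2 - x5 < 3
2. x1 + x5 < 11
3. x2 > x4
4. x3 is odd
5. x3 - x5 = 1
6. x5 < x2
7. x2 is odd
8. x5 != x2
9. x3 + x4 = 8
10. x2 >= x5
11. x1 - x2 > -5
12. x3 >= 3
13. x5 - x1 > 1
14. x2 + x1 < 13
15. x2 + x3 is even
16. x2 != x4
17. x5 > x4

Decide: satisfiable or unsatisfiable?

Setting (x1, x2, x3, x4, x5) = (4, 7, 7, 1, 6) satisfies everything: constraint 1: x2 - x5 = 1; constraint 2: x1 + x5 = 10; constraint 5: x3 - x5 = 1, and the others follow.

Satisfiable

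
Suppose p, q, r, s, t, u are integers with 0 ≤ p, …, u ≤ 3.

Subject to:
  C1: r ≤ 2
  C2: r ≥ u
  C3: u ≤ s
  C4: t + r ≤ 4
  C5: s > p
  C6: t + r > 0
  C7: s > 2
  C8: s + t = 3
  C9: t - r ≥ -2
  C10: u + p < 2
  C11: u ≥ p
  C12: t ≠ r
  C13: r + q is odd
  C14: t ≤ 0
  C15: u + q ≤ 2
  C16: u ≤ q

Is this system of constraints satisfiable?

Satisfiable

Setting (p, q, r, s, t, u) = (0, 1, 2, 3, 0, 0) satisfies everything: constraint 4: t + r = 2; constraint 6: t + r = 2, and the others follow.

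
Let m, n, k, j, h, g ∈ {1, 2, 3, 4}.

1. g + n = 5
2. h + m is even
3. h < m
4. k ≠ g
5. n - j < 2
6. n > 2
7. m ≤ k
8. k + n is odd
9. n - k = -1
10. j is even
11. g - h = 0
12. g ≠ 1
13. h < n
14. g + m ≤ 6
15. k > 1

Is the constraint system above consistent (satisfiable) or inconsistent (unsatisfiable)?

Setting (m, n, k, j, h, g) = (4, 3, 4, 4, 2, 2) satisfies everything: constraint 1: g + n = 5; constraint 5: n - j = -1, and the others follow.

Satisfiable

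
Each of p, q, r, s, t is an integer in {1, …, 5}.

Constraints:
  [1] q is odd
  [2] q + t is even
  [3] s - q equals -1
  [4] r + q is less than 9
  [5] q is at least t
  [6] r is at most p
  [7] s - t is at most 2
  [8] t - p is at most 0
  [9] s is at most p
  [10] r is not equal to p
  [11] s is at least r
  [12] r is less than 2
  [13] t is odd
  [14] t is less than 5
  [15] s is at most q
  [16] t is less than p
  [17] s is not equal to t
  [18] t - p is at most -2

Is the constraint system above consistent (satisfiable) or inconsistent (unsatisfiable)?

Take p = 5, q = 5, r = 1, s = 4, t = 3. Then constraint 3: s - q = -1; constraint 4: r + q = 6; constraint 7: s - t = 1, and every other listed constraint is also met.

Satisfiable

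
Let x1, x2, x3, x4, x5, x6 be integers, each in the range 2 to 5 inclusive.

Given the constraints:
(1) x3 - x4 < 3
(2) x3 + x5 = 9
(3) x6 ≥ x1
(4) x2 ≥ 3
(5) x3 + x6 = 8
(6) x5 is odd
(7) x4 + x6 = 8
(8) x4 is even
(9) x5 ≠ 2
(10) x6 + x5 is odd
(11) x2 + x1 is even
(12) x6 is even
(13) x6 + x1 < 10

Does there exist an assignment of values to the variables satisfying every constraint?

One satisfying assignment is x1 = 3, x2 = 5, x3 = 4, x4 = 4, x5 = 5, x6 = 4.
For the less obvious constraints — constraint 1: x3 - x4 = 0; constraint 2: x3 + x5 = 9 — and the others hold by inspection.

Satisfiable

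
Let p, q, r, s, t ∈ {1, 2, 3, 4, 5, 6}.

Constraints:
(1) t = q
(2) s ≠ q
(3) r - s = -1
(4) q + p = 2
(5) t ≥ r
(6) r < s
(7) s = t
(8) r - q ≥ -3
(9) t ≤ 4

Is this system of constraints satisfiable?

From constraints 1 and 7, s = t = q, so s = q. But constraint 2 says s ≠ q. Contradiction.

Unsatisfiable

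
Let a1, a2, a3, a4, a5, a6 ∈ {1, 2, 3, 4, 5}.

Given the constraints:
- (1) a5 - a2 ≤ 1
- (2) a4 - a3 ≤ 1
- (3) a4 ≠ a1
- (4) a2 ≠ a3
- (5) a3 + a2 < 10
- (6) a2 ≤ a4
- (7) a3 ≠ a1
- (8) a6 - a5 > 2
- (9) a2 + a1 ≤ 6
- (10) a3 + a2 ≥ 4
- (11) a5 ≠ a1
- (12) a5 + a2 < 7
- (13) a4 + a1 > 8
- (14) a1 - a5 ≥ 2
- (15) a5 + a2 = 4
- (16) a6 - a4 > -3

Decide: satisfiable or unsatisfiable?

One satisfying assignment is a1 = 4, a2 = 2, a3 = 5, a4 = 5, a5 = 2, a6 = 5.
For the less obvious constraints — constraint 1: a5 - a2 = 0; constraint 2: a4 - a3 = 0 — and the others hold by inspection.

Satisfiable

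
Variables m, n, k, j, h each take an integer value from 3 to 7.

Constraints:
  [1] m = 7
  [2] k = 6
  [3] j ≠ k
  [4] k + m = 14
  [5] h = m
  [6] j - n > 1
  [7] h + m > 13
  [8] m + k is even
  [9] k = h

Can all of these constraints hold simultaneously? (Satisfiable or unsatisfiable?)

Unsatisfiable

Constraint 2 fixes k = 6 and constraint 1 fixes m = 7. Constraints 5 and 9 give k = h = m, so k = m. But 6 ≠ 7 — contradiction.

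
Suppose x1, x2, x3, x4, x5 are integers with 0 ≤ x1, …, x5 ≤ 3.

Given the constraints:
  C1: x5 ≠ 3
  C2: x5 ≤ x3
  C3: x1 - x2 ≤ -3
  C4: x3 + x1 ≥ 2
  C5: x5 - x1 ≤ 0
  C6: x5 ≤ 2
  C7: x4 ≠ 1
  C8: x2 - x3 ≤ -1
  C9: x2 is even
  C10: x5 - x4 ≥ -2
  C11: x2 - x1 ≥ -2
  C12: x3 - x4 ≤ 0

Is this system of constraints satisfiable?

Unsatisfiable

Constraints 3, 5, 8, 10, and 12 give x1 − x5 ≥ 0, x5 − x4 ≥ -2, x4 − x3 ≥ 0, x3 − x2 ≥ 1, x2 − x1 ≥ 3.
Adding all 5 inequalities: the left sides telescope to 0, and the right sides sum to 0 + (-2) + 0 + 1 + 3 = 2. So 0 ≥ 2, which is false.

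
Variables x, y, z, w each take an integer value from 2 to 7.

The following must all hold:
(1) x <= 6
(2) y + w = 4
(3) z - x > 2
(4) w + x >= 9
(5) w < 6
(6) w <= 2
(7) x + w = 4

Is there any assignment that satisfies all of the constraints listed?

Unsatisfiable

From constraint 6: w ≤ 2. From constraint 1: x ≤ 6. Hence w + x ≤ 8. But constraint 4 requires w + x ≥ 9, and 9 > 8. Contradiction.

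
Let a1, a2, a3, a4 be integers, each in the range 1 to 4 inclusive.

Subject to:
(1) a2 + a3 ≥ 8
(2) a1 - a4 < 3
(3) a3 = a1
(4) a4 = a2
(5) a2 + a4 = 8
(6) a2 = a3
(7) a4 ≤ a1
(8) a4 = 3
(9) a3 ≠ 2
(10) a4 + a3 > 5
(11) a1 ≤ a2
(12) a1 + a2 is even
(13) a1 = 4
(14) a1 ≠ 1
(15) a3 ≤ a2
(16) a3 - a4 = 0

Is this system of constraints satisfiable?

Constraint 8 fixes a4 = 3 and constraint 13 fixes a1 = 4. Constraints 3, 4, and 6 give a4 = a2 = a3 = a1, so a4 = a1. But 3 ≠ 4 — contradiction.

Unsatisfiable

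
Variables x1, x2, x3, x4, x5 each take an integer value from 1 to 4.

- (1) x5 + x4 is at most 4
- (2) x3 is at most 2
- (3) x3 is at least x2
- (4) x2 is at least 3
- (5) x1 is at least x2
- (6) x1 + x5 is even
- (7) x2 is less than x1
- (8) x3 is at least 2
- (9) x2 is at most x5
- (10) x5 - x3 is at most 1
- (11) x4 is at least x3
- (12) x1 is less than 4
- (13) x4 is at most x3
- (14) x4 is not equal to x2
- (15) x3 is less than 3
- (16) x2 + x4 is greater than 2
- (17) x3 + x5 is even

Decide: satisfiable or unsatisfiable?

From constraints 4 and 9: x5 ≥ x2 ≥ 3. From constraints 8 and 11: x4 ≥ x3 ≥ 2. Hence x5 + x4 ≥ 5. But constraint 1 requires x5 + x4 ≤ 4, and 4 < 5. Contradiction.

Unsatisfiable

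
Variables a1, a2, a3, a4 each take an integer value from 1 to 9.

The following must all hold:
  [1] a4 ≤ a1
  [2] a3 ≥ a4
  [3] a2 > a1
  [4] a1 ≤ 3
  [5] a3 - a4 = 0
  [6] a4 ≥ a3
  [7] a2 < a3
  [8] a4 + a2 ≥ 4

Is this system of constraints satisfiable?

Constraints 1, 3, 6, and 7 give a2 < a3, a3 ≤ a4, a4 ≤ a1, a1 < a2. Chaining: a2 < a3 ≤ a4 ≤ a1 < a2, which forces a2 < a2 — impossible.

Unsatisfiable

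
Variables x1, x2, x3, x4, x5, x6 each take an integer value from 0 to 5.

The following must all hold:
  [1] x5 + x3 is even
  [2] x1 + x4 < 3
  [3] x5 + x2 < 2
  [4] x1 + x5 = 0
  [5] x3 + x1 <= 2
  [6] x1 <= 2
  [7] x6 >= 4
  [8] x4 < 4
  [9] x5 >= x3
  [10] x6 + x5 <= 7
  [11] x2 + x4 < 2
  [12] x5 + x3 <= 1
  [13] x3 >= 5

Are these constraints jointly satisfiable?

From constraint 7: x6 ≥ 4. From constraints 9 and 13: x5 ≥ x3 ≥ 5. Hence x6 + x5 ≥ 9. But constraint 10 requires x6 + x5 ≤ 7, and 7 < 9. Contradiction.

Unsatisfiable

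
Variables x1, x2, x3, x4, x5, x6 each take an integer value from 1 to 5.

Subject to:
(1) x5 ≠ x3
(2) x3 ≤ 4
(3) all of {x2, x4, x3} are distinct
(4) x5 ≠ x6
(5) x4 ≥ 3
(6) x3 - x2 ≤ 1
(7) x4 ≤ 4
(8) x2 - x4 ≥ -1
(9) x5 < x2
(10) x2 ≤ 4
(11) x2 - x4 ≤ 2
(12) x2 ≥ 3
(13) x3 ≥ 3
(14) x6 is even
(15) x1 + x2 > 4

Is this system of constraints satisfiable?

Unsatisfiable

Constraints 2, 5, 7, 10, 12, and 13 confine each of x2, x4, x3 to the 2 values {3, 4}.
Constraint 3 requires all 3 of them to be distinct, but only 2 values are available — impossible by the pigeonhole principle.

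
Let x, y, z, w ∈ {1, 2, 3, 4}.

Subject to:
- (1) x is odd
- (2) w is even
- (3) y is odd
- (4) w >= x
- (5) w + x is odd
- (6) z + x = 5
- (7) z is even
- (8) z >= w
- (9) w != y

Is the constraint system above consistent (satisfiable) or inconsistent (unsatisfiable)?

Try x = 1, y = 3, z = 4, w = 2.
Check constraint 1: x = 1 is odd; constraint 2: w = 2 is even; constraint 6: z + x = 5. The remaining constraints are straightforward to verify.

Satisfiable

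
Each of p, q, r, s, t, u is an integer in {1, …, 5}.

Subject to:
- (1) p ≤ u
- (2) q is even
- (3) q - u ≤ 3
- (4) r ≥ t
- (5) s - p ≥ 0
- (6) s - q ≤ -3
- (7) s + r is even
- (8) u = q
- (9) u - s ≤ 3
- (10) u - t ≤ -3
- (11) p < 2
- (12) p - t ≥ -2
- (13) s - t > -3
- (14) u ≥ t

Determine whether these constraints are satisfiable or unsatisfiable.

Unsatisfiable

Constraints 3, 5, 6, 10, and 12 give t − u ≥ 3, u − q ≥ -3, q − s ≥ 3, s − p ≥ 0, p − t ≥ -2.
Adding all 5 inequalities: the left sides telescope to 0, and the right sides sum to 3 + (-3) + 3 + 0 + (-2) = 1. So 0 ≥ 1, which is false.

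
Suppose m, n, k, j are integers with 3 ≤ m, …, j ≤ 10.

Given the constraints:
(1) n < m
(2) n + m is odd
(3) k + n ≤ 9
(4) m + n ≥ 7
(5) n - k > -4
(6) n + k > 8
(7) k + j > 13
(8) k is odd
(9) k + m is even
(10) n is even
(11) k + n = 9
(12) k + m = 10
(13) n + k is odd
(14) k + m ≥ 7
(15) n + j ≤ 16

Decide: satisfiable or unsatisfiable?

One satisfying assignment is m = 5, n = 4, k = 5, j = 10.
For the less obvious constraints — constraint 3: k + n = 9; constraint 4: m + n = 9 — and the others hold by inspection.

Satisfiable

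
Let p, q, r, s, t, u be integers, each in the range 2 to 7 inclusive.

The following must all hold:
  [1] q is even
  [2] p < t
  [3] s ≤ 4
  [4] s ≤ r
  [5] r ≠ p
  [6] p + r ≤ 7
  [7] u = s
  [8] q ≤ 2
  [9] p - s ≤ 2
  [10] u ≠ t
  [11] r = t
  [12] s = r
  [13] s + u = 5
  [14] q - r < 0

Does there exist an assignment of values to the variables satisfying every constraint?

Unsatisfiable

From constraints 7, 11, and 12, u = s = r = t, so u = t. But constraint 10 says u ≠ t. Contradiction.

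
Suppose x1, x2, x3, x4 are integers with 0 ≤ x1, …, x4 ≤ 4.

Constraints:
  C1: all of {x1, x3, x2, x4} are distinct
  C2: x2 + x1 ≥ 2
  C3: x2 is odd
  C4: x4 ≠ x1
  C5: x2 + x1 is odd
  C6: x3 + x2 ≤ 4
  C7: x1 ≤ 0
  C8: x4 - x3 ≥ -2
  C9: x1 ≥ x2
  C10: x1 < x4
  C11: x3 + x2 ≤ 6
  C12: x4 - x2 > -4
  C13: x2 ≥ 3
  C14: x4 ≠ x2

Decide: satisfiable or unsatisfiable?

From constraints 9 and 13: x1 ≥ x2 and x2 ≥ 3, so x1 ≥ 3. From constraint 7: x1 ≤ 0. But 0 < 3, so no value of x1 works.

Unsatisfiable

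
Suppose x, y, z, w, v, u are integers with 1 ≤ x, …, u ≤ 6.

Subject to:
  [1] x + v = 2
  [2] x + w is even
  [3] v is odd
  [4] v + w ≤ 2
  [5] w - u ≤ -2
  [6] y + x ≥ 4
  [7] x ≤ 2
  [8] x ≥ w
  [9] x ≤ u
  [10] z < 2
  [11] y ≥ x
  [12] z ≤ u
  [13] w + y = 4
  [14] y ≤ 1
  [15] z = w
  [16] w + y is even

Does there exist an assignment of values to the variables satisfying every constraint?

From constraints 7 and 8: w ≤ x ≤ 2. From constraint 14: y ≤ 1. Hence w + y ≤ 3. But constraint 13 requires w + y = 4, and 4 > 3. Contradiction.

Unsatisfiable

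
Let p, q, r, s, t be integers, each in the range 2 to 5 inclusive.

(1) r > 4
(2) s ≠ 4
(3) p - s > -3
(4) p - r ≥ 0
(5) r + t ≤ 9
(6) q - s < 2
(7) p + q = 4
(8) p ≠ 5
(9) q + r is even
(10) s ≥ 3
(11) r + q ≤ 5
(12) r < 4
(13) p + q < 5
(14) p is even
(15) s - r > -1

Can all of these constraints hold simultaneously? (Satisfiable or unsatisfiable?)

From constraint 1: r ≥ 5. From constraint 12: r ≤ 3. But 3 < 5, so no value of r works.

Unsatisfiable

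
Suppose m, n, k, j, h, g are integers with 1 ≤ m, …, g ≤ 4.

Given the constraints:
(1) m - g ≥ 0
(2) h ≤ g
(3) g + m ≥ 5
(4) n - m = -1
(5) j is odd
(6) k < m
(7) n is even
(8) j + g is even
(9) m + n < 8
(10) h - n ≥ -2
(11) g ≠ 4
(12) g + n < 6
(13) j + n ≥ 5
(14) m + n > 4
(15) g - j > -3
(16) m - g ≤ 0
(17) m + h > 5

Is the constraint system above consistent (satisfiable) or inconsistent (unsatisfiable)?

Satisfiable

One satisfying assignment is m = 3, n = 2, k = 2, j = 3, h = 3, g = 3.
For the less obvious constraints — constraint 1: m - g = 0; constraint 3: g + m = 6; constraint 4: n - m = -1 — and the others hold by inspection.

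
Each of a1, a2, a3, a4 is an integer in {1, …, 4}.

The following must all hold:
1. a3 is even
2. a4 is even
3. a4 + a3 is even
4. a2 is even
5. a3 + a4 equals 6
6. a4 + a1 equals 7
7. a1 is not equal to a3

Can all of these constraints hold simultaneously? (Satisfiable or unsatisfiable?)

The assignment a1 = 3, a2 = 4, a3 = 2, a4 = 4 works:
  constraint 1 holds since a3 = 2 is even.
  constraint 5 holds since a3 + a4 = 6.
  constraint 6 holds since a4 + a1 = 7.
The rest check out directly.

Satisfiable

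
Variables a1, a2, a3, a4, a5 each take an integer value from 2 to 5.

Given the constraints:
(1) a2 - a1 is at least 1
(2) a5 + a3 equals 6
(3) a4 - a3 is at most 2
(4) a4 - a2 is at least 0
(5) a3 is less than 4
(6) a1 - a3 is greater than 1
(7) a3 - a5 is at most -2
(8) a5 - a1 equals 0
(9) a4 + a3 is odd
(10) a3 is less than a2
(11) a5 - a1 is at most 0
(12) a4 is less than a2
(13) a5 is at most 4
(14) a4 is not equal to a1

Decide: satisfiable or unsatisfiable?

Constraints 1, 3, 4, 7, and 11 give a5 − a3 ≥ 2, a3 − a4 ≥ -2, a4 − a2 ≥ 0, a2 − a1 ≥ 1, a1 − a5 ≥ 0.
Adding all 5 inequalities: the left sides telescope to 0, and the right sides sum to 2 + (-2) + 0 + 1 + 0 = 1. So 0 ≥ 1, which is false.

Unsatisfiable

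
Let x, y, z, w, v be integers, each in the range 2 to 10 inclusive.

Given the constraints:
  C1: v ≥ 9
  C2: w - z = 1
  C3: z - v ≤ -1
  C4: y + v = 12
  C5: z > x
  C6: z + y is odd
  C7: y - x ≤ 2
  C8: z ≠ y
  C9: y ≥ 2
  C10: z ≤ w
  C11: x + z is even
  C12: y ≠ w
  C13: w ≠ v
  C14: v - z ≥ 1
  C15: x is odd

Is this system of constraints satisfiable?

One satisfying assignment is x = 3, y = 2, z = 7, w = 8, v = 10.
For the less obvious constraints — constraint 2: w - z = 1; constraint 3: z - v = -3; constraint 4: y + v = 12 — and the others hold by inspection.

Satisfiable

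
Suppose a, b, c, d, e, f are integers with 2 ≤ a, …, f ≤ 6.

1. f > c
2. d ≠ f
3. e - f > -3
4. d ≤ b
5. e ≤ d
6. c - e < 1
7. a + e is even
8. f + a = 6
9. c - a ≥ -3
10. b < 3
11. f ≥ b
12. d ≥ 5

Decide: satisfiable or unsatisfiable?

Unsatisfiable

From constraints 4 and 12: b ≥ d and d ≥ 5, so b ≥ 5. From constraint 10: b ≤ 2. But 2 < 5, so no value of b works.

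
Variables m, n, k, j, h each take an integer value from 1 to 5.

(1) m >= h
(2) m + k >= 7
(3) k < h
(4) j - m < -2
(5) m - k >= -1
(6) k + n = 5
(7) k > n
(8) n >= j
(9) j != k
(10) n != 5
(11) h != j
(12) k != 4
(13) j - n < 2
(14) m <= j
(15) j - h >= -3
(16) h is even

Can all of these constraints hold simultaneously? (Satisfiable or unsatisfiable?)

Unsatisfiable

Constraints 1, 3, 7, 8, and 14 give n < k, k < h, h ≤ m, m ≤ j, j ≤ n. Chaining: n < k < h ≤ m ≤ j ≤ n, which forces n < n — impossible.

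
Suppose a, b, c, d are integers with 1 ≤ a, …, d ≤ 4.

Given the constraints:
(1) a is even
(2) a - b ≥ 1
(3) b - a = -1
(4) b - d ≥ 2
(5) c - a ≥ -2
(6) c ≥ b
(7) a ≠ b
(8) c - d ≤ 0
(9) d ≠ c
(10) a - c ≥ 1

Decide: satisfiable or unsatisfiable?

Constraints 2, 4, 5, and 8 give d − c ≥ 0, c − a ≥ -2, a − b ≥ 1, b − d ≥ 2.
Adding all 4 inequalities: the left sides telescope to 0, and the right sides sum to 0 + (-2) + 1 + 2 = 1. So 0 ≥ 1, which is false.

Unsatisfiable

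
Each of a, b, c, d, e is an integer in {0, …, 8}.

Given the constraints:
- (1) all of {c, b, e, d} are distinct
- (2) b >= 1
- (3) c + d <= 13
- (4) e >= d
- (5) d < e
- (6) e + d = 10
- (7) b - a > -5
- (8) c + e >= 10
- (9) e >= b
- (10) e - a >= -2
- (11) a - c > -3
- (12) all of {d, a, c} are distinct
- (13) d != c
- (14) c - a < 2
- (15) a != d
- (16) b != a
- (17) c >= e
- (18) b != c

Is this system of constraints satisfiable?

Satisfiable

Take a = 6, b = 3, c = 7, d = 4, e = 6. Then constraint 3: c + d = 11; constraint 6: e + d = 10, and every other listed constraint is also met.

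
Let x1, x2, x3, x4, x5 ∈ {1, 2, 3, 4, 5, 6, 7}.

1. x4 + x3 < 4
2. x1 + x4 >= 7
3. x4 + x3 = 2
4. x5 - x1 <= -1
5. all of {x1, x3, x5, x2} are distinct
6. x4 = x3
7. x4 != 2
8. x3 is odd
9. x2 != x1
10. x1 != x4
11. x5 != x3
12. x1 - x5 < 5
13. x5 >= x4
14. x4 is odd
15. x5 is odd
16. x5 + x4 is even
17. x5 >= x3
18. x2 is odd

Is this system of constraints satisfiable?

Satisfiable

Try x1 = 7, x2 = 3, x3 = 1, x4 = 1, x5 = 5.
Check constraint 1: x4 + x3 = 2; constraint 2: x1 + x4 = 8; constraint 3: x4 + x3 = 2. The remaining constraints are straightforward to verify.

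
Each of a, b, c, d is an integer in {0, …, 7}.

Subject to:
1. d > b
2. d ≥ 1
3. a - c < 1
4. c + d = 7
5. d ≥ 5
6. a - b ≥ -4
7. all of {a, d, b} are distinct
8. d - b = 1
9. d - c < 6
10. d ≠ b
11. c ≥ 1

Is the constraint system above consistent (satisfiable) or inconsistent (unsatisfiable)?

Try a = 2, b = 4, c = 2, d = 5.
Check constraint 3: a - c = 0; constraint 4: c + d = 7; constraint 6: a - b = -2. The remaining constraints are straightforward to verify.

Satisfiable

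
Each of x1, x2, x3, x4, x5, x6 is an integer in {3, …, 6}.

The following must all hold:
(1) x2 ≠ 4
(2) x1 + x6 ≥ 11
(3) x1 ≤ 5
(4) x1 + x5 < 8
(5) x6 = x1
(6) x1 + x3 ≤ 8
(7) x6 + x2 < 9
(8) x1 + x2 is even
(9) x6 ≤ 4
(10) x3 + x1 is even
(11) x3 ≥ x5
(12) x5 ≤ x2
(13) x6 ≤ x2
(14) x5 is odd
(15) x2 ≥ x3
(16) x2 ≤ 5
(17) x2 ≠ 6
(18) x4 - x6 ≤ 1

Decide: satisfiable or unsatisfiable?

From constraint 3: x1 ≤ 5. From constraint 9: x6 ≤ 4. Hence x1 + x6 ≤ 9. But constraint 2 requires x1 + x6 ≥ 11, and 11 > 9. Contradiction.

Unsatisfiable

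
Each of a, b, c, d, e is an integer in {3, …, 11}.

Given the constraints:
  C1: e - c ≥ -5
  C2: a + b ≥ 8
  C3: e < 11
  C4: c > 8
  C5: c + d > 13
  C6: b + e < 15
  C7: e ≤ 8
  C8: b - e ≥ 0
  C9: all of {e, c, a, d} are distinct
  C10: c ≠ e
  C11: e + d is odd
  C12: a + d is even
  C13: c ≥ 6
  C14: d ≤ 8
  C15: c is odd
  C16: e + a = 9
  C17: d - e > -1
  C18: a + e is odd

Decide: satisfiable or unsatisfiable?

Satisfiable

Take a = 3, b = 6, c = 9, d = 7, e = 6. Then constraint 1: e - c = -3; constraint 2: a + b = 9; constraint 5: c + d = 16, and every other listed constraint is also met.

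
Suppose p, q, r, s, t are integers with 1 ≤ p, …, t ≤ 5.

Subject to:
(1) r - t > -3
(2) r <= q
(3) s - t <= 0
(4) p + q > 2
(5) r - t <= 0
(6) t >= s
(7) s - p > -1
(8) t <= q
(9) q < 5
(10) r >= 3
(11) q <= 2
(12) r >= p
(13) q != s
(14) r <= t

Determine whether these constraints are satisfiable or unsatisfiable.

Unsatisfiable

From constraints 10 and 14: t ≥ r and r ≥ 3, so t ≥ 3. From constraints 8 and 11: t ≤ q and q ≤ 2, so t ≤ 2. But 2 < 3, so no value of t works.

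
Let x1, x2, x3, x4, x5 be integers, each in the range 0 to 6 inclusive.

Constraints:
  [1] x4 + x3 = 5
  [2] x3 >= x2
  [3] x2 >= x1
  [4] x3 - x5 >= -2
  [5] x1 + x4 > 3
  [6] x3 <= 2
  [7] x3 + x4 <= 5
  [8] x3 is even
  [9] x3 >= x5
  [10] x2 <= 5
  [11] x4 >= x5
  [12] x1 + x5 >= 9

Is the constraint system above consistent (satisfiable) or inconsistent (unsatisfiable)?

Unsatisfiable

From constraints 3 and 10: x1 ≤ x2 ≤ 5. From constraints 6 and 9: x5 ≤ x3 ≤ 2. Hence x1 + x5 ≤ 7. But constraint 12 requires x1 + x5 ≥ 9, and 9 > 7. Contradiction.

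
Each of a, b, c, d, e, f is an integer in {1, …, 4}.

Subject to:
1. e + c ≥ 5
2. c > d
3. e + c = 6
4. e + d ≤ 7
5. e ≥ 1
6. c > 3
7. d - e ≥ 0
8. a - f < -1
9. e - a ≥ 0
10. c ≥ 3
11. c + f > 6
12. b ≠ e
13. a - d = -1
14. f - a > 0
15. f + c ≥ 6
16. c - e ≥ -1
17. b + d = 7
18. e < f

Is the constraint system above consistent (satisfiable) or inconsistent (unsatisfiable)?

Take a = 2, b = 4, c = 4, d = 3, e = 2, f = 4. Then constraint 1: e + c = 6; constraint 3: e + c = 6, and every other listed constraint is also met.

Satisfiable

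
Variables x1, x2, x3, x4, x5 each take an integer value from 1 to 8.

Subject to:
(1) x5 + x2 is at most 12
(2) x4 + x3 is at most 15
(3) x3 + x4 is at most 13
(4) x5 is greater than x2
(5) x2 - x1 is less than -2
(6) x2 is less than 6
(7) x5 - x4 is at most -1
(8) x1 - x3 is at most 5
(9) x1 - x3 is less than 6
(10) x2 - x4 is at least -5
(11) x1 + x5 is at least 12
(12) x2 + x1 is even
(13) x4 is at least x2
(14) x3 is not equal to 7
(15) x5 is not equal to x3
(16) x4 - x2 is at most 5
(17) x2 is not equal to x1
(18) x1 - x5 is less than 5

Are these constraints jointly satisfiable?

Satisfiable

One satisfying assignment is x1 = 8, x2 = 4, x3 = 4, x4 = 8, x5 = 5.
For the less obvious constraints — constraint 1: x5 + x2 = 9; constraint 2: x4 + x3 = 12; constraint 3: x3 + x4 = 12 — and the others hold by inspection.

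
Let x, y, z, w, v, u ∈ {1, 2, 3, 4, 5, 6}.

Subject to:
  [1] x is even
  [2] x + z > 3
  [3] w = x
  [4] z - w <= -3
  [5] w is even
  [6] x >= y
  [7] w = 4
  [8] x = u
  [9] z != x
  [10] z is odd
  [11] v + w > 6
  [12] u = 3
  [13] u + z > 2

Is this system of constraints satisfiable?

Constraint 7 fixes w = 4 and constraint 12 fixes u = 3. Constraints 3 and 8 give w = x = u, so w = u. But 4 ≠ 3 — contradiction.

Unsatisfiable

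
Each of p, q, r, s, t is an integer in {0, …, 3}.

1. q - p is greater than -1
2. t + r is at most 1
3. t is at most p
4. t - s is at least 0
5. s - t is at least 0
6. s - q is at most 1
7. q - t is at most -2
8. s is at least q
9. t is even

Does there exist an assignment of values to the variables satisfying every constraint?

Unsatisfiable

Constraints 5, 6, and 7 give t − q ≥ 2, q − s ≥ -1, s − t ≥ 0.
Adding all 3 inequalities: the left sides telescope to 0, and the right sides sum to 2 + (-1) + 0 = 1. So 0 ≥ 1, which is false.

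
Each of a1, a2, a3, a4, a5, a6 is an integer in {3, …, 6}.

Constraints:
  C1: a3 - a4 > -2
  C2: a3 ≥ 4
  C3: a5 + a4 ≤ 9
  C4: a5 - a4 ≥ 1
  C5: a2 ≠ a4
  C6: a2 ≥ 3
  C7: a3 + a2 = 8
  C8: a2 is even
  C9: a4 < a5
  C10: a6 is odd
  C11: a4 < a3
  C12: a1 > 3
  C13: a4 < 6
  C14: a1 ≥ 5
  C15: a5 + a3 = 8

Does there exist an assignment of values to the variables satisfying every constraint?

One satisfying assignment is a1 = 5, a2 = 4, a3 = 4, a4 = 3, a5 = 4, a6 = 3.
For the less obvious constraints — constraint 1: a3 - a4 = 1; constraint 3: a5 + a4 = 7 — and the others hold by inspection.

Satisfiable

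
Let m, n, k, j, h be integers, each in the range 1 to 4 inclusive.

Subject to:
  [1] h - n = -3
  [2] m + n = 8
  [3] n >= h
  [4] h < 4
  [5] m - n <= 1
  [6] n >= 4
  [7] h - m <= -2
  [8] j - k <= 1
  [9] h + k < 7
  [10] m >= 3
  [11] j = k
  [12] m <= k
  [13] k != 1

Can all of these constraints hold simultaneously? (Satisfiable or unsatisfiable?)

One satisfying assignment is m = 4, n = 4, k = 4, j = 4, h = 1.
For the less obvious constraints — constraint 1: h - n = -3; constraint 2: m + n = 8 — and the others hold by inspection.

Satisfiable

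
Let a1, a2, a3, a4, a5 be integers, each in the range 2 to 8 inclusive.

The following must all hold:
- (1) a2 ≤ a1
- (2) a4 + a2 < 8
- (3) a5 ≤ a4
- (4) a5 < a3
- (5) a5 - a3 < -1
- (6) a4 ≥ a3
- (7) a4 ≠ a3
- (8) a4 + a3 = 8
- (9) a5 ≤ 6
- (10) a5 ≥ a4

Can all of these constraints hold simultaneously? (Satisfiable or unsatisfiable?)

Constraints 4, 6, and 10 give a3 ≤ a4, a4 ≤ a5, a5 < a3. Chaining: a3 ≤ a4 ≤ a5 < a3, which forces a3 < a3 — impossible.

Unsatisfiable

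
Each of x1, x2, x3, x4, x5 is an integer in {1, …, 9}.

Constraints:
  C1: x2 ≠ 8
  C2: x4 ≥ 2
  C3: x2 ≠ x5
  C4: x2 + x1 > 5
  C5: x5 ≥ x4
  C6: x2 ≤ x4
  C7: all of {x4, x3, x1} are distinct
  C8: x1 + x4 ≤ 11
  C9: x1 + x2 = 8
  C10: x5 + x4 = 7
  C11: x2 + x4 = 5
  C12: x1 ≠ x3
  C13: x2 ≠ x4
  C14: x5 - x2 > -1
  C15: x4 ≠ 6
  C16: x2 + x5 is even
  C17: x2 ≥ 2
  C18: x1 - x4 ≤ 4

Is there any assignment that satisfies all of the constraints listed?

The assignment x1 = 6, x2 = 2, x3 = 1, x4 = 3, x5 = 4 works:
  constraint 4 holds since x2 + x1 = 8.
  constraint 8 holds since x1 + x4 = 9.
  constraint 9 holds since x1 + x2 = 8.
The rest check out directly.

Satisfiable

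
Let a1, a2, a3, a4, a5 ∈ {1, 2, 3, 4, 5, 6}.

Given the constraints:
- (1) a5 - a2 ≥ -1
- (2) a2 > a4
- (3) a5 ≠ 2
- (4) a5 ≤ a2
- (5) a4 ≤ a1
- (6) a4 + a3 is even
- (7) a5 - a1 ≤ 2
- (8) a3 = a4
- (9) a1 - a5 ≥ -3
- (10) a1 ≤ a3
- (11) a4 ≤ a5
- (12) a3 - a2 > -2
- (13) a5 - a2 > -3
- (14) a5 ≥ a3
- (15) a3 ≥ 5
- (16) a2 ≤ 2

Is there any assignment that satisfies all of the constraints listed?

Unsatisfiable

From constraints 14 and 15: a5 ≥ a3 and a3 ≥ 5, so a5 ≥ 5. From constraints 4 and 16: a5 ≤ a2 and a2 ≤ 2, so a5 ≤ 2. But 2 < 5, so no value of a5 works.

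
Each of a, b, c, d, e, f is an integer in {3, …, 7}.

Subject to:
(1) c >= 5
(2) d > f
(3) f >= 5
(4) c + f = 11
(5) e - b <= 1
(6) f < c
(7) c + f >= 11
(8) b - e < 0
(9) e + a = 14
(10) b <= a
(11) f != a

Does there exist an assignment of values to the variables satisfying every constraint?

Satisfiable

Try a = 7, b = 6, c = 6, d = 7, e = 7, f = 5.
Check constraint 4: c + f = 11; constraint 5: e - b = 1. The remaining constraints are straightforward to verify.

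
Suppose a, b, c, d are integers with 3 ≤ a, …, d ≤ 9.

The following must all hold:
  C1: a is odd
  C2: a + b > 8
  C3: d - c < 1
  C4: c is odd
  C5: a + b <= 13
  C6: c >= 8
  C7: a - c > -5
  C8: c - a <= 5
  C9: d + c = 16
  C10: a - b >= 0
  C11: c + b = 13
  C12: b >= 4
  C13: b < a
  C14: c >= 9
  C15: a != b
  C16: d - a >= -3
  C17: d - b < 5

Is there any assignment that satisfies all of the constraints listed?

Try a = 7, b = 4, c = 9, d = 7.
Check constraint 2: a + b = 11; constraint 3: d - c = -2. The remaining constraints are straightforward to verify.

Satisfiable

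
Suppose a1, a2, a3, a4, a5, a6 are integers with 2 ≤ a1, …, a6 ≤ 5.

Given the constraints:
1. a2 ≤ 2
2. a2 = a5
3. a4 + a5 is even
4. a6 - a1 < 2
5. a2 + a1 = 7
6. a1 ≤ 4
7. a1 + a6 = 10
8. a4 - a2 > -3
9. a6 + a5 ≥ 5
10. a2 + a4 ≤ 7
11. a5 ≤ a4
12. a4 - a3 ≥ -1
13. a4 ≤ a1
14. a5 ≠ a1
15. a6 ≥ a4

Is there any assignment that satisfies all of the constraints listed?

Unsatisfiable

From constraint 1: a2 ≤ 2. From constraint 6: a1 ≤ 4. Hence a2 + a1 ≤ 6. But constraint 5 requires a2 + a1 = 7, and 7 > 6. Contradiction.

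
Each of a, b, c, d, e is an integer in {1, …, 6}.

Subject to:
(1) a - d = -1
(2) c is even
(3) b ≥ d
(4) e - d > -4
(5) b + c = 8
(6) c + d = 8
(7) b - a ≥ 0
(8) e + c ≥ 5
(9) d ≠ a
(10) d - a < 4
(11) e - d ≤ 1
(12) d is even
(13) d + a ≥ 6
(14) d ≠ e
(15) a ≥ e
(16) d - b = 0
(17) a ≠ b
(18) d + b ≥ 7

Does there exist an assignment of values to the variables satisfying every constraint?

The assignment a = 3, b = 4, c = 4, d = 4, e = 2 works:
  constraint 1 holds since a - d = -1.
  constraint 4 holds since e - d = -2.
The rest check out directly.

Satisfiable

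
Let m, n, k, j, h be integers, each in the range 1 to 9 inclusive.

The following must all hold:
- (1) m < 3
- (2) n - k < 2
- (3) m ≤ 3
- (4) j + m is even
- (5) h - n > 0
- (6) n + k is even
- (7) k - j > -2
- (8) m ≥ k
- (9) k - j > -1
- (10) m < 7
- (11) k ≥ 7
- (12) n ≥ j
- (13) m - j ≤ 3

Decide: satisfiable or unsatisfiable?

Unsatisfiable

From constraint 11: k ≥ 7. From constraints 3 and 8: k ≤ m and m ≤ 3, so k ≤ 3. But 3 < 7, so no value of k works.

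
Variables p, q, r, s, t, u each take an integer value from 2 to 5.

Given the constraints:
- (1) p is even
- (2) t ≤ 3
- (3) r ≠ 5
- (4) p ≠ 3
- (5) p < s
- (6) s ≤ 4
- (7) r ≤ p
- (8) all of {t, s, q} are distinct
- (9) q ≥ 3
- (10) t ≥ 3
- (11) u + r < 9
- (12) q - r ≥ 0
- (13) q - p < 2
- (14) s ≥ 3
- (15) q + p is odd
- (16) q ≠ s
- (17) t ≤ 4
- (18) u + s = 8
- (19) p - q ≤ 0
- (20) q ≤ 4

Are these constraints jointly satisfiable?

Constraints 6, 9, 10, 14, 17, and 20 confine each of t, s, q to the 2 values {3, 4}.
Constraint 8 requires all 3 of them to be distinct, but only 2 values are available — impossible by the pigeonhole principle.

Unsatisfiable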